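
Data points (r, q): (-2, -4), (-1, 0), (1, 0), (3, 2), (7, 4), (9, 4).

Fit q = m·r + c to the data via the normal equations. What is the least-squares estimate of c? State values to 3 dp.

Entries of AᵀA: Σr·r = 145, Σr = 17, Σ1 = 6.
For Aᵀq: Σr·q = 78, Σq = 6.
Determinant 145·6 − 17² = 581.
m = (78·6 − 17·6)/581 = 366/581; c = (145·6 − 17·78)/581 = -456/581.

c = -0.785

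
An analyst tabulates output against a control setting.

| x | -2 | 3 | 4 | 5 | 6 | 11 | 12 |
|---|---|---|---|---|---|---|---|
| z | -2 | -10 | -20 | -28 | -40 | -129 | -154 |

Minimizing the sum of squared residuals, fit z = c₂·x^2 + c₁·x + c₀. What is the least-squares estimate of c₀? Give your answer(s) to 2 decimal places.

From the data, Σx^2·x^2 = 37651, Σx^2·x = 3483, Σx^2 = 355, Σx·x = 355, Σx = 39, Σ1 = 7.
For Mᵀz: Σx^2·z = -40343, Σx·z = -3753, Σz = -383.
Solving the 3×3 system (Gaussian elimination) gives c₂ = -64730/64207, c₁ = -94869/128414, c₀ = 6177/11674.

c₀ = 0.53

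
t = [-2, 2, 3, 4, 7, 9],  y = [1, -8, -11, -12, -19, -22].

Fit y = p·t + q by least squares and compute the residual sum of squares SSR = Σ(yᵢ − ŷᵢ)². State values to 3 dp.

SSR = 1.942

With design matrix A, AᵀA = [[163, 23]; [23, 6]] and Aᵀy = [-430, -71]ᵀ.
Determinant 163·6 − 23² = 449.
p = ((-430)·6 − 23·(-71))/449 = -947/449; q = (163·(-71) − 23·(-430))/449 = -1683/449.
Residuals: 238/449, -15/449, -415/449, 83/449, -219/449, 328/449; SSR = 872/449.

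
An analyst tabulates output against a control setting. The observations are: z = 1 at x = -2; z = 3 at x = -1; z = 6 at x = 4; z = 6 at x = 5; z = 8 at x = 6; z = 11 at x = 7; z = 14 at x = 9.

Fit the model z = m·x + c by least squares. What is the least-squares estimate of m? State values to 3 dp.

MᵀM·[m, c]ᵀ = Mᵀz reads: 212·m + 28·c = 300;  28·m + 7·c = 49.
Δ = 212·7 − 28² = 700.
m = (300·7 − 28·49)/700 = 26/25; c = (212·49 − 28·300)/700 = 71/25.

m = 1.040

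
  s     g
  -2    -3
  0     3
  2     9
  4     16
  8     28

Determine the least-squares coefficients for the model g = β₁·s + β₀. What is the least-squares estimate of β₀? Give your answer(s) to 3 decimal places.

From the data, Σs·s = 88, Σs = 12, Σ1 = 5.
For Xᵀg: Σs·g = 312, Σg = 53.
So XᵀX·[β₁, β₀]ᵀ = Xᵀg: [[88, 12]; [12, 5]]·[β₁, β₀]ᵀ = [312, 53]ᵀ.
Δ = 88·5 − 12² = 296.
β₁ = (312·5 − 12·53)/296 = 231/74; β₀ = (88·53 − 12·312)/296 = 115/37.

β₀ = 3.108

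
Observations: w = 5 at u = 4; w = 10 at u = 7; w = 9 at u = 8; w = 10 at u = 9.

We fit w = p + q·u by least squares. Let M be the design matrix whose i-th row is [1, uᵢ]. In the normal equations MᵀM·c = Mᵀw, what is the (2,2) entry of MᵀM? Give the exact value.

Row 2 ↔ basis u, column 2 ↔ basis u, so (MᵀM)_{2,2} = Σᵢ (u)·(u) = (4)·(4) + (7)·(7) + (8)·(8) + (9)·(9) = 210.

210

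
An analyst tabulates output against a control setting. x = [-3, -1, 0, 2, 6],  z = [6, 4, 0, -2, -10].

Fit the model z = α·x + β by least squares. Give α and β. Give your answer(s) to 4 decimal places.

The normal system AᵀA·[α, β]ᵀ = Aᵀz is [[50, 4]; [4, 5]]·[α, β]ᵀ = [-86, -2]ᵀ.
Eliminating β: 5·(row 1) − 4·(row 2) gives 234·α = 5·(-86) − 4·(-2) = -422, so α = -211/117.
Then β = ((-2) − 4·(-211/117))/5 = 122/117.

α = -1.8034, β = 1.0427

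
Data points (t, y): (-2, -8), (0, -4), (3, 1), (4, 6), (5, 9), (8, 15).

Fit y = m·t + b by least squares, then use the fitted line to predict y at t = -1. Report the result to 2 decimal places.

ŷ = -6.27

Entries of XᵀX: Σt·t = 118, Σt = 18, Σ1 = 6.
For Xᵀy: Σt·y = 208, Σy = 19.
So XᵀX·[m, b]ᵀ = Xᵀy: [[118, 18]; [18, 6]]·[m, b]ᵀ = [208, 19]ᵀ.
det = 118·6 − 18² = 384.
m = (208·6 − 18·19)/384 = 151/64; b = (118·19 − 18·208)/384 = -751/192.
At t = -1: ŷ = (151/64)·(-1) + (-751/192)·(1) = -301/48.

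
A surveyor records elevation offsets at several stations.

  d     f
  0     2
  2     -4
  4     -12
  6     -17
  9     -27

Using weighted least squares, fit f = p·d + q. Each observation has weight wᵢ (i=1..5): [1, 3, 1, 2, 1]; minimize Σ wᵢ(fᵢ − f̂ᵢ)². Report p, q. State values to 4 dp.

p = -3.2423, q = 2.1889

Compute the Gram sums: Σwᵢ·d·d = 181, Σwᵢ·d = 31, Σwᵢ·1 = 8.
Moment sums: Σwᵢ·d·f = -519, Σwᵢ·f = -83.
Δ = 181·8 − 31² = 487.
p = ((-519)·8 − 31·(-83))/487 = -1579/487; q = (181·(-83) − 31·(-519))/487 = 1066/487.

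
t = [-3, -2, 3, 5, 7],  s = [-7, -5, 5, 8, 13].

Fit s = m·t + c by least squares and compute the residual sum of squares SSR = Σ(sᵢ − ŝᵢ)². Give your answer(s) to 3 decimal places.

Normal-equation sums: Σt·t = 96, Σt = 10, Σ1 = 5.
For Mᵀs: Σt·s = 177, Σs = 14.
Normal equations: [[96, 10]; [10, 5]]·[m, c]ᵀ = [177, 14]ᵀ.
det = 96·5 − 10² = 380.
m = (177·5 − 10·14)/380 = 149/76; c = (96·14 − 10·177)/380 = -213/190.
Residuals: 1/380, 4/95, 91/380, -259/380, 151/380; SSR = 259/380.

SSR = 0.682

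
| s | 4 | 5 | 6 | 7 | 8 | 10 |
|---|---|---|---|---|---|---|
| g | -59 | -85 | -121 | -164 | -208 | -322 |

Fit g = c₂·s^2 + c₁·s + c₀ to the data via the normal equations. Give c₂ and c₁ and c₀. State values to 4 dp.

c₂ = -3.1190, c₁ = -0.2905, c₀ = -7.1429

With design matrix X, XᵀX = [[18674, 2260, 290]; [2260, 290, 40]; [290, 40, 6]] and Xᵀg = [-60973, -7419, -959]ᵀ.
Solving the 3×3 system (Gaussian elimination) gives c₂ = -131/42, c₁ = -61/210, c₀ = -50/7.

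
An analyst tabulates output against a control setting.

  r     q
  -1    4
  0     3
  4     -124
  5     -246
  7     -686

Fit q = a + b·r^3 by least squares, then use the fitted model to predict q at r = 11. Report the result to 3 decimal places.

q̂ = -2668.877

Setting ∂/∂a … = 0 gives: 5·a + 531·b = -1049;  531·a + 137371·b = -273988.
Δ = 5·137371 − 531² = 404894.
a = ((-1049)·137371 − 531·(-273988))/404894 = 1385449/404894; b = (5·(-273988) − 531·(-1049))/404894 = -812921/404894.
At r = 11: q̂ = (1385449/404894)·(1) + (-812921/404894)·(1331) = -540306201/202447.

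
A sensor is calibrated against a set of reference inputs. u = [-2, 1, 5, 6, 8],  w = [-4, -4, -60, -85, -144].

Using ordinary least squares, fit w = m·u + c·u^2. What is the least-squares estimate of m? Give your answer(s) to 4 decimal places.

The normal system MᵀM·[m, c]ᵀ = Mᵀw is [[130, 846]; [846, 6034]]·[m, c]ᵀ = [-1958, -13796]ᵀ.
Eliminating c: 6034·(row 1) − 846·(row 2) gives 68704·m = 6034·(-1958) − 846·(-13796) = -143156, so m = -35789/17176.
Then c = ((-13796) − 846·(-35789/17176))/6034 = -34253/17176.

m = -2.0837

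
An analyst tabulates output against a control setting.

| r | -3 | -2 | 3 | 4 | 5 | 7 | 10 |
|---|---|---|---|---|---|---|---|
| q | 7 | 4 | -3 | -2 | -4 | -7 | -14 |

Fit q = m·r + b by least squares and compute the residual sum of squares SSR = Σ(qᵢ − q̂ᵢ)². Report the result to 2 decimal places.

SSR = 9.54

From the data, Σr·r = 212, Σr = 24, Σ1 = 7.
Right-hand side: Σr·q = -255, Σq = -19.
So AᵀA·[m, b]ᵀ = Aᵀq: [[212, 24]; [24, 7]]·[m, b]ᵀ = [-255, -19]ᵀ.
det = 212·7 − 24² = 908.
m = ((-255)·7 − 24·(-19))/908 = -1329/908; b = (212·(-19) − 24·(-255))/908 = 523/227.
Residuals: 277/908, -559/454, -829/908, 352/227, 921/908, 855/908, -757/454; SSR = 8665/908.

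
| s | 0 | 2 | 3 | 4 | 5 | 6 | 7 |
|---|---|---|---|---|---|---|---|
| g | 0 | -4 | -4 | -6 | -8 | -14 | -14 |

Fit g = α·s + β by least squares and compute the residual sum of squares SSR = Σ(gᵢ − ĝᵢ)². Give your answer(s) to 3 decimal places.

SSR = 13.377

From the data, Σs·s = 139, Σs = 27, Σ1 = 7.
For Aᵀg: Σs·g = -266, Σg = -50.
Normal equations: [[139, 27]; [27, 7]]·[α, β]ᵀ = [-266, -50]ᵀ.
Δ = 139·7 − 27² = 244.
α = ((-266)·7 − 27·(-50))/244 = -128/61; β = (139·(-50) − 27·(-266))/244 = 58/61.
Residuals: -58/61, -46/61, 82/61, 88/61, 94/61, -144/61, -16/61; SSR = 816/61.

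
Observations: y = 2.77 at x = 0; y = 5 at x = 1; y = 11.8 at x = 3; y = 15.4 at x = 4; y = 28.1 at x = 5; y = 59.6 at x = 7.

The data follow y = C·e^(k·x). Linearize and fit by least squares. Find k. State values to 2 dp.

With ln yᵢ as the transformed response and xᵢ as the regressor:
Σx = 20.0000, Σ(x)² = 100.0000, Σln y = 15.2542, Σx·ln y = 65.2436.
Equations: 100.0000·k + 20.0000·ln C = 65.2436;  20.0000·k + 6·ln C = 15.2542.
Δ = 100.0000·6 − (20.0000)² = 200.0000; k = (65.2436·6 − 20.0000·15.2542)/200.0000 = 0.43189, ln C = (100.0000·15.2542 − 20.0000·65.2436)/200.0000 = 1.10272.

k = 0.43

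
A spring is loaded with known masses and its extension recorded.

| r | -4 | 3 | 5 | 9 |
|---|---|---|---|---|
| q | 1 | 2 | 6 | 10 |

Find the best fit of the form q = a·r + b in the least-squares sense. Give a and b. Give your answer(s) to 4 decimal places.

Entries of AᵀA: Σr·r = 131, Σr = 13, Σ1 = 4.
Moment sums: Σr·q = 122, Σq = 19.
Normal equations: [[131, 13]; [13, 4]]·[a, b]ᵀ = [122, 19]ᵀ.
Eliminating b: 4·(row 1) − 13·(row 2) gives 355·a = 4·122 − 13·19 = 241, so a = 241/355.
Then b = (19 − 13·(241/355))/4 = 903/355.

a = 0.6789, b = 2.5437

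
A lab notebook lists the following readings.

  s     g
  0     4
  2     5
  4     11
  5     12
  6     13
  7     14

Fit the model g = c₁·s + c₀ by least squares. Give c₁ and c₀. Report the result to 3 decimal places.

c₁ = 1.588, c₀ = 3.480

The normal equations are: 130·c₁ + 24·c₀ = 290;  24·c₁ + 6·c₀ = 59.
Eliminating c₀: 6·(row 1) − 24·(row 2) gives 204·c₁ = 6·290 − 24·59 = 324, so c₁ = 27/17.
Then c₀ = (59 − 24·(27/17))/6 = 355/102.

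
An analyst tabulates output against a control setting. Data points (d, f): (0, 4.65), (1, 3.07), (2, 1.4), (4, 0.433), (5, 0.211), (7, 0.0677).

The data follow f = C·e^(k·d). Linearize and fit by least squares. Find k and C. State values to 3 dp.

k = -0.619, C = 5.011

With ln fᵢ as the transformed response and dᵢ as the regressor:
Σd = 19.0000, Σ(d)² = 95.0000, Σln f = -2.0906, Σd·ln f = -28.1816.
Normal system: [[95.0000, 19.0000]; [19.0000, 6]]·[k, ln C]ᵀ = [-28.1816, -2.0906]ᵀ.
Solving (det = 209.0000): k = -0.61899, ln C = 1.61171, so C = exp(1.61171) = 5.01136.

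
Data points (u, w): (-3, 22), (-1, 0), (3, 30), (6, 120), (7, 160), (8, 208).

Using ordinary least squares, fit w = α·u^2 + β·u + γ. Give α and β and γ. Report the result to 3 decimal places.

XᵀX·[α, β, γ]ᵀ = Xᵀw reads: 7956·α + 1070·β + 168·γ = 25940;  1070·α + 168·β + 20·γ = 3528;  168·α + 20·β + 6·γ = 540.
Row-reducing yields α = 161360/52077, β = 25314/17359, γ = -84290/52077.

α = 3.098, β = 1.458, γ = -1.619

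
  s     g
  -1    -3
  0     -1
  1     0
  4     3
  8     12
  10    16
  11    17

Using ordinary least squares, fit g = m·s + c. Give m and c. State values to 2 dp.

AᵀA·[m, c]ᵀ = Aᵀg reads: 303·m + 33·c = 458;  33·m + 7·c = 44.
Eliminating c: 7·(row 1) − 33·(row 2) gives 1032·m = 7·458 − 33·44 = 1754, so m = 877/516.
Then c = (44 − 33·(877/516))/7 = -297/172.

m = 1.70, c = -1.73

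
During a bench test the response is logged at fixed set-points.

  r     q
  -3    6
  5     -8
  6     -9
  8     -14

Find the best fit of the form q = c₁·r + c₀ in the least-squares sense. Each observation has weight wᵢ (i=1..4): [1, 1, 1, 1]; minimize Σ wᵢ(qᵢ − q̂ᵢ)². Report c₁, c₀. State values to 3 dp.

Compute the Gram sums: Σwᵢ·r·r = 134, Σwᵢ·r = 16, Σwᵢ·1 = 4.
And Σwᵢ·r·q = -224, Σwᵢ·q = -25.
MᵀWM·[c₁, c₀]ᵀ = MᵀWq becomes [[134, 16]; [16, 4]]·[c₁, c₀]ᵀ = [-224, -25]ᵀ.
det = 134·4 − 16² = 280.
c₁ = ((-224)·4 − 16·(-25))/280 = -62/35; c₀ = (134·(-25) − 16·(-224))/280 = 117/140.

c₁ = -1.771, c₀ = 0.836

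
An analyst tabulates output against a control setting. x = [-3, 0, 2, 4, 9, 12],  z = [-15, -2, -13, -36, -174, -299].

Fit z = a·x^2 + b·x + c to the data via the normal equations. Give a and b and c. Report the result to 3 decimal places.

The normal equations are: 27650·a + 2502·b + 254·c = -57913;  2502·a + 254·b + 24·c = -5279;  254·a + 24·b + 6·c = -539.
Solving the 3×3 system (Gaussian elimination) gives a = -1356427/692374, b = -464030/346187, c = -531974/346187.

a = -1.959, b = -1.340, c = -1.537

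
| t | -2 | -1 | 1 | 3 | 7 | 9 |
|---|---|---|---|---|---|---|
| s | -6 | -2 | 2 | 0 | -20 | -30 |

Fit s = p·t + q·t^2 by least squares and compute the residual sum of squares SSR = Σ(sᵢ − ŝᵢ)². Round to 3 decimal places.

Forming AᵀA = [[145, 1091]; [1091, 9061]] and Aᵀs = [-394, -3434]ᵀ gives AᵀA·[p, q]ᵀ = Aᵀs.
Eliminating q: 9061·(row 1) − 1091·(row 2) gives 123564·p = 9061·(-394) − 1091·(-3434) = 176460, so p = 14705/10297.
Then q = ((-3434) − 1091·(14705/10297))/9061 = -5673/10297.
Residuals: -9680/10297, -216/10297, 11562/10297, 6942/10297, -4414/1471, 18258/10297; SSR = 151856/10297.

SSR = 14.748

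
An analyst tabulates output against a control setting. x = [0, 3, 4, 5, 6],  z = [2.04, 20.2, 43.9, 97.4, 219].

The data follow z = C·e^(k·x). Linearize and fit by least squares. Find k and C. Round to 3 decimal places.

Let Y = ln z. Fitting Y = k·x + ln C by least squares:
Sums: Σx = 18.0000, Σ(x)² = 86.0000, Σln z = 17.4684, Σx·ln z = 79.3733.
Normal system: [[86.0000, 18.0000]; [18.0000, 5]]·[k, ln C]ᵀ = [79.3733, 17.4684]ᵀ.
Solving (det = 106.0000): k = 0.77768, ln C = 0.69403, so C = exp(0.69403) = 2.00177.

k = 0.778, C = 2.002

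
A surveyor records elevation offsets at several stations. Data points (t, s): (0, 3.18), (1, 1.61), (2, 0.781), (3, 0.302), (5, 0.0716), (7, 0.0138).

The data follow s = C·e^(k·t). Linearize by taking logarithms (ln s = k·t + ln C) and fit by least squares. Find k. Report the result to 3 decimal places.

k = -0.782

Taking logs, ln s = k·t + ln C, so regress ln s on t.
Σt = 18.0000, Σ(t)² = 88.0000, Σln s = -6.7311, Σt·ln s = -46.7750.
Equations: 88.0000·k + 18.0000·ln C = -46.7750;  18.0000·k + 6·ln C = -6.7311.
Slope k = (n·Σt·ln s − Σt·Σln s)/(n·Σ(t)² − (Σt)²) = (6·-46.7750 − 18.0000·-6.7311)/204.0000 = -0.78181; ln C = (Σln s − k·Σt)/n = 1.22358.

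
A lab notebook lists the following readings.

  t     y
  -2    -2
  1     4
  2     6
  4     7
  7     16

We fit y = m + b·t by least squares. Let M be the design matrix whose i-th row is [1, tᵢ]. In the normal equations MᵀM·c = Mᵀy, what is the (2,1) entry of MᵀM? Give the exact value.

Row 2 ↔ basis t, column 1 ↔ basis 1, so (MᵀM)_{2,1} = Σᵢ t = (-2)·(1) + (1)·(1) + (2)·(1) + (4)·(1) + (7)·(1) = 12.

12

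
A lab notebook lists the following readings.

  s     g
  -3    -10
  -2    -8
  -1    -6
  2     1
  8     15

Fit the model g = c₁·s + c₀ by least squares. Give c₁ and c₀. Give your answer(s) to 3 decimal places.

c₁ = 2.289, c₀ = -3.431

Sums needed: Σs·s = 82, Σs = 4, Σ1 = 5.
Moment sums: Σs·g = 174, Σg = -8.
So XᵀX·[c₁, c₀]ᵀ = Xᵀg: [[82, 4]; [4, 5]]·[c₁, c₀]ᵀ = [174, -8]ᵀ.
Eliminating c₀: 5·(row 1) − 4·(row 2) gives 394·c₁ = 5·174 − 4·(-8) = 902, so c₁ = 451/197.
Then c₀ = ((-8) − 4·(451/197))/5 = -676/197.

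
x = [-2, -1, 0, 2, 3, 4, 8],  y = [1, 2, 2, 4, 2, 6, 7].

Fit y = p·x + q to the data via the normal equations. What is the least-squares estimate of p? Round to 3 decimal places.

The normal equations are: 98·p + 14·q = 90;  14·p + 7·q = 24.
(Σx·x = 98, Σx = 14, Σ1 = 7, Σx·y = 90, Σy = 24.)
Eliminating q: 7·(row 1) − 14·(row 2) gives 490·p = 7·90 − 14·24 = 294, so p = 3/5.
Then q = (24 − 14·(3/5))/7 = 78/35.

p = 0.600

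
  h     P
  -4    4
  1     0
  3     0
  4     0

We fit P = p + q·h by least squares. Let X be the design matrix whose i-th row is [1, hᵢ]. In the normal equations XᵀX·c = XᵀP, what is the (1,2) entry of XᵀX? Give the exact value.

Row 1 ↔ basis 1, column 2 ↔ basis h, so (XᵀX)_{1,2} = Σᵢ h = (1)·(-4) + (1)·(1) + (1)·(3) + (1)·(4) = 4.

4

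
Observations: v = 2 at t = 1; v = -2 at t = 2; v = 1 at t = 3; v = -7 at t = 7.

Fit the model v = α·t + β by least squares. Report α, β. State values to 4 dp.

The normal equations are: 63·α + 13·β = -48;  13·α + 4·β = -6.
Eliminating β: 4·(row 1) − 13·(row 2) gives 83·α = 4·(-48) − 13·(-6) = -114, so α = -114/83.
Then β = ((-6) − 13·(-114/83))/4 = 246/83.

α = -1.3735, β = 2.9639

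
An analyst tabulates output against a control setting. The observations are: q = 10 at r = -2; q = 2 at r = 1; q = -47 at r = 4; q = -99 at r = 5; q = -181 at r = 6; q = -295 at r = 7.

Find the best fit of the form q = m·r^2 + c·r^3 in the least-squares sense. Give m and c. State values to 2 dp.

Compute the Gram sums: Σr^2·r^2 = 4595, Σr^2·r^3 = 28701, Σr^3·r^3 = 184091.
Moment sums: Σr^2·q = -24156, Σr^3·q = -155742.
So XᵀX·[m, c]ᵀ = Xᵀq: [[4595, 28701]; [28701, 184091]]·[m, c]ᵀ = [-24156, -155742]ᵀ.
Determinant 4595·184091 − 28701² = 22150744.
m = ((-24156)·184091 − 28701·(-155742))/22150744 = 11524473/11075372; c = (4595·(-155742) − 28701·(-24156))/22150744 = -11166567/11075372.

m = 1.04, c = -1.01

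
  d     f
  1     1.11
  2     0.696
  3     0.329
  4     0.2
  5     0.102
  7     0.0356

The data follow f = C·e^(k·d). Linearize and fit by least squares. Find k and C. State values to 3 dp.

k = -0.584, C = 2.032

Taking logs, ln f = k·d + ln C, so regress ln f on d.
Over the data: Σd = 22.0000, Σ(d)² = 104.0000, Σln f = -8.5974, Σd·ln f = -45.1551.
Normal system: [[104.0000, 22.0000]; [22.0000, 6]]·[k, ln C]ᵀ = [-45.1551, -8.5974]ᵀ.
Δ = 104.0000·6 − (22.0000)² = 140.0000; k = (-45.1551·6 − 22.0000·-8.5974)/140.0000 = -0.58420, ln C = (104.0000·-8.5974 − 22.0000·-45.1551)/140.0000 = 0.70918, so C = exp(0.70918) = 2.03232.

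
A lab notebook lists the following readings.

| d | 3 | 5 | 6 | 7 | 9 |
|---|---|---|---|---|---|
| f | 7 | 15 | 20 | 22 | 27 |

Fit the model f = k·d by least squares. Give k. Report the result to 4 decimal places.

k = 3.0650

Entries of MᵀM: Σd·d = 200.
And Σd·f = 613.
Normal equations: [[200]]·[k]ᵀ = [613]ᵀ.
k = 613/200 = 3.065.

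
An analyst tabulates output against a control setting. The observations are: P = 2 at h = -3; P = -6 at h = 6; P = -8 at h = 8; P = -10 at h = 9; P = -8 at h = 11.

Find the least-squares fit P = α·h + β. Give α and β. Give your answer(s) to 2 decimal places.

Normal-equation sums: Σh·h = 311, Σh = 31, Σ1 = 5.
For XᵀP: Σh·P = -284, ΣP = -30.
So XᵀX·[α, β]ᵀ = XᵀP: [[311, 31]; [31, 5]]·[α, β]ᵀ = [-284, -30]ᵀ.
Δ = 311·5 − 31² = 594.
α = ((-284)·5 − 31·(-30))/594 = -245/297; β = (311·(-30) − 31·(-284))/594 = -263/297.

α = -0.82, β = -0.89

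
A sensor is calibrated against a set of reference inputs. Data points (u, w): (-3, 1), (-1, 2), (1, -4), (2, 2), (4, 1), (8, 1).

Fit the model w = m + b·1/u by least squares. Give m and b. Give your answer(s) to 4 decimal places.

Compute the Gram sums: Σ1 = 6, Σ1/u = 13/24, Σ1/u·1/u = 1405/576.
Moment sums: Σw = 3, Σ1/u·w = -119/24.
So MᵀM·[m, b]ᵀ = Mᵀw: [[6, 13/24]; [13/24, 1405/576]]·[m, b]ᵀ = [3, -119/24]ᵀ.
Eliminating b: (1405/576)·(row 1) − (13/24)·(row 2) gives (8261/576)·m = (1405/576)·3 − (13/24)·(-119/24) = 2881/288, so m = 5762/8261.
Then b = ((-119/24) − (13/24)·(5762/8261))/(1405/576) = -18072/8261.

m = 0.6975, b = -2.1876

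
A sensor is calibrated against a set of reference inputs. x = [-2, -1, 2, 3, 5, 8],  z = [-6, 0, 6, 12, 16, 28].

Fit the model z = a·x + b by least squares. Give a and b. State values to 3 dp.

Forming MᵀM = [[107, 15]; [15, 6]] and Mᵀz = [364, 56]ᵀ gives MᵀM·[a, b]ᵀ = Mᵀz.
Eliminating b: 6·(row 1) − 15·(row 2) gives 417·a = 6·364 − 15·56 = 1344, so a = 448/139.
Then b = (56 − 15·(448/139))/6 = 532/417.

a = 3.223, b = 1.276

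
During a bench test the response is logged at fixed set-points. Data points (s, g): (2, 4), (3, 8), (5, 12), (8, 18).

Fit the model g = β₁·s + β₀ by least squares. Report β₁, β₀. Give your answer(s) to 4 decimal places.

β₁ = 2.2381, β₀ = 0.4286

With design matrix M, MᵀM = [[102, 18]; [18, 4]] and Mᵀg = [236, 42]ᵀ.
Eliminating β₀: 4·(row 1) − 18·(row 2) gives 84·β₁ = 4·236 − 18·42 = 188, so β₁ = 47/21.
Then β₀ = (42 − 18·(47/21))/4 = 3/7.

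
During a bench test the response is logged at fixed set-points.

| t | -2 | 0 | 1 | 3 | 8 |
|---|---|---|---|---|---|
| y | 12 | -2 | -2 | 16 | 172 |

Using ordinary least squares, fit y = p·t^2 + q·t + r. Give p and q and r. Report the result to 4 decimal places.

p = 2.9994, q = -2.0998, r = -3.3916

The normal system MᵀM·[p, q, r]ᵀ = Mᵀy is [[4194, 532, 78]; [532, 78, 10]; [78, 10, 5]]·[p, q, r]ᵀ = [11198, 1398, 196]ᵀ.
Inverting the 3×3 Gram matrix, [p, q, r]ᵀ = [10669/3557, -7469/3557, -12064/3557]ᵀ.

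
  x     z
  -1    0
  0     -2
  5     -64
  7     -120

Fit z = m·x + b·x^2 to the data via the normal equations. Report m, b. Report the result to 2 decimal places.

From the data, Σx·x = 75, Σx·x^2 = 467, Σx^2·x^2 = 3027.
For Mᵀz: Σx·z = -1160, Σx^2·z = -7480.
det = 75·3027 − 467² = 8936.
m = ((-1160)·3027 − 467·(-7480))/8936 = -2270/1117; b = (75·(-7480) − 467·(-1160))/8936 = -2410/1117.

m = -2.03, b = -2.16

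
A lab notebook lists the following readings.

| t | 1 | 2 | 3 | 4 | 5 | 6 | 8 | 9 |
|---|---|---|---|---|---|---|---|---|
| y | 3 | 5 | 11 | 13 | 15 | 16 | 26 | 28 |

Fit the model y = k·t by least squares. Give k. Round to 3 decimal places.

k = 3.089

From the data, Σt·t = 236.
And Σt·y = 729.
MᵀM·[k]ᵀ = Mᵀy becomes [[236]]·[k]ᵀ = [729]ᵀ.
Hence k = 729 / 236 ≈ 3.08898.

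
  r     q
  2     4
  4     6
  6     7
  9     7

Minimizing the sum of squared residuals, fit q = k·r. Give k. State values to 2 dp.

k = 1.00

The normal equations are: 137·k = 137.
k = 137/137 = 1.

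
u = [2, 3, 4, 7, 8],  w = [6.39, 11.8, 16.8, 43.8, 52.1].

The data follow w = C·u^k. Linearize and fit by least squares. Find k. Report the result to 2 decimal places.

k = 1.53

With ln wᵢ as the transformed response and ln uᵢ as the regressor:
Σln u = 7.2034, Σ(ln u)² = 11.7199, Σln w = 14.8770, Σln u·ln w = 23.4836.
Equations: 11.7199·k + 7.2034·ln C = 23.4836;  7.2034·k + 5·ln C = 14.8770.
Solving (det = 6.7102): k = 1.52791, ln C = 0.77418.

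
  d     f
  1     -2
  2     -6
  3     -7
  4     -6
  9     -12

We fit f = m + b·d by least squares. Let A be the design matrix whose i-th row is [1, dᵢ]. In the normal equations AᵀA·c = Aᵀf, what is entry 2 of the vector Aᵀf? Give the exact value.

-167

Entry 2 ↔ basis d, so (Aᵀf)_{2} = Σᵢ (d)·fᵢ = (1)·(-2) + (2)·(-6) + (3)·(-7) + (4)·(-6) + (9)·(-12) = -167.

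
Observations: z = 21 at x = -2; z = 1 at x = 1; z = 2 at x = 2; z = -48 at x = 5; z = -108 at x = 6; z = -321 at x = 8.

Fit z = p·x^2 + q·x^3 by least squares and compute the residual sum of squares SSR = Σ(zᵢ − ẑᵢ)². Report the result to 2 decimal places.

SSR = 8.53

Entries of AᵀA: Σx^2·x^2 = 6050, Σx^2·x^3 = 43670, Σx^3·x^3 = 324554.
And Σx^2·z = -25539, Σx^3·z = -193831.
det = 6050·324554 − 43670² = 56482800.
p = ((-25539)·324554 − 43670·(-193831))/56482800 = 43953791/14120700; q = (6050·(-193831) − 43670·(-25539))/56482800 = -260861/256740.
Residuals: 495058/1176725, -1290478/1176725, -8198731/3530175, 167810/141207, -695283/1176725, 14609/3530175; SSR = 30129961/3530175.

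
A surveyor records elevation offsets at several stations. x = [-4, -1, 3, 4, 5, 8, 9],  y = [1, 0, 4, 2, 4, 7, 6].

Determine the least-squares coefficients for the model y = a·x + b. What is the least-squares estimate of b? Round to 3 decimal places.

Normal-equation sums: Σx·x = 212, Σx = 24, Σ1 = 7.
For Mᵀy: Σx·y = 146, Σy = 24.
Normal equations: [[212, 24]; [24, 7]]·[a, b]ᵀ = [146, 24]ᵀ.
det = 212·7 − 24² = 908.
a = (146·7 − 24·24)/908 = 223/454; b = (212·24 − 24·146)/908 = 396/227.

b = 1.744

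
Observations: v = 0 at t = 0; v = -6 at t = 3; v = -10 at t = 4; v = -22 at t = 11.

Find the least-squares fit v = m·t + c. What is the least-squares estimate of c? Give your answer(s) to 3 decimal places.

Normal-equation sums: Σt·t = 146, Σt = 18, Σ1 = 4.
For Mᵀv: Σt·v = -300, Σv = -38.
Normal equations: [[146, 18]; [18, 4]]·[m, c]ᵀ = [-300, -38]ᵀ.
det = 146·4 − 18² = 260.
m = ((-300)·4 − 18·(-38))/260 = -129/65; c = (146·(-38) − 18·(-300))/260 = -37/65.

c = -0.569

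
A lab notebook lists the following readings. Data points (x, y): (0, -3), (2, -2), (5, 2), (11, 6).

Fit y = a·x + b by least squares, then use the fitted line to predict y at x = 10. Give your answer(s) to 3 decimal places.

ŷ = 5.413

The normal equations are: 150·a + 18·b = 72;  18·a + 4·b = 3.
Determinant 150·4 − 18² = 276.
a = (72·4 − 18·3)/276 = 39/46; b = (150·3 − 18·72)/276 = -141/46.
At x = 10: ŷ = (39/46)·(10) + (-141/46)·(1) = 249/46.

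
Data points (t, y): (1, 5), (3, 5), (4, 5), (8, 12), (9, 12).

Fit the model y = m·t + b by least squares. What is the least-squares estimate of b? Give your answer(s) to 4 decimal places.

b = 2.4739

The normal system MᵀM·[m, b]ᵀ = Mᵀy is [[171, 25]; [25, 5]]·[m, b]ᵀ = [244, 39]ᵀ.
Δ = 171·5 − 25² = 230.
m = (244·5 − 25·39)/230 = 49/46; b = (171·39 − 25·244)/230 = 569/230.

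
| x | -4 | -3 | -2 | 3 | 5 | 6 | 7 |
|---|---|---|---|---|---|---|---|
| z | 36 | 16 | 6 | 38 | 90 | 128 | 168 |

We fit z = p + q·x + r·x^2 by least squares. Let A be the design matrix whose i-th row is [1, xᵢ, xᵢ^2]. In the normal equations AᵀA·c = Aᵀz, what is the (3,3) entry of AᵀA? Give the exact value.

Row 3 ↔ basis x^2, column 3 ↔ basis x^2, so (AᵀA)_{3,3} = Σᵢ (x^2)·(x^2) = (16)·(16) + (9)·(9) + (4)·(4) + (9)·(9) + (25)·(25) + (36)·(36) + (49)·(49) = 4756.

4756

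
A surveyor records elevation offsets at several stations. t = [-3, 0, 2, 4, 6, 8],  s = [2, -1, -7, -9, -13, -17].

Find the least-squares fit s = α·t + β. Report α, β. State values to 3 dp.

α = -1.763, β = -2.505

Forming AᵀA = [[129, 17]; [17, 6]] and Aᵀs = [-270, -45]ᵀ gives AᵀA·[α, β]ᵀ = Aᵀs.
Eliminating β: 6·(row 1) − 17·(row 2) gives 485·α = 6·(-270) − 17·(-45) = -855, so α = -171/97.
Then β = ((-45) − 17·(-171/97))/6 = -243/97.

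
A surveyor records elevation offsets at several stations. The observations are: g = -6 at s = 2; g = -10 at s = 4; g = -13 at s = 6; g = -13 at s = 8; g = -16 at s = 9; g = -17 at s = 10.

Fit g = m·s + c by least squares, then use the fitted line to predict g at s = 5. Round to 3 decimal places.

ĝ = -10.589

From the data, Σs·s = 301, Σs = 39, Σ1 = 6.
For Aᵀg: Σs·g = -548, Σg = -75.
AᵀA·[m, c]ᵀ = Aᵀg becomes [[301, 39]; [39, 6]]·[m, c]ᵀ = [-548, -75]ᵀ.
Determinant 301·6 − 39² = 285.
m = ((-548)·6 − 39·(-75))/285 = -121/95; c = (301·(-75) − 39·(-548))/285 = -401/95.
At s = 5: ĝ = (-121/95)·(5) + (-401/95)·(1) = -1006/95.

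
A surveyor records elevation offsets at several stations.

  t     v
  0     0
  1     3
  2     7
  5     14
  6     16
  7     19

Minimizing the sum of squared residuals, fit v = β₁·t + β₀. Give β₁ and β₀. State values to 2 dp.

β₁ = 2.64, β₀ = 0.60

The normal system AᵀA·[β₁, β₀]ᵀ = Aᵀv is [[115, 21]; [21, 6]]·[β₁, β₀]ᵀ = [316, 59]ᵀ.
det = 115·6 − 21² = 249.
β₁ = (316·6 − 21·59)/249 = 219/83; β₀ = (115·59 − 21·316)/249 = 149/249.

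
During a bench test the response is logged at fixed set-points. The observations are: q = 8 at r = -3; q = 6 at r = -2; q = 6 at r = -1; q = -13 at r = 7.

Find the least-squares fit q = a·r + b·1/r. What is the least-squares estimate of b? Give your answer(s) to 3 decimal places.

b = -4.505

Entries of MᵀM: Σr·r = 63, Σr·1/r = 4, Σ1/r·1/r = 2437/1764.
Moment sums: Σr·q = -133, Σ1/r·q = -284/21.
MᵀM·[a, b]ᵀ = Mᵀq becomes [[63, 4]; [4, 2437/1764]]·[a, b]ᵀ = [-133, -284/21]ᵀ.
det = 63·(2437/1764) − 4² = 1989/28.
a = ((-133)·(2437/1764) − 4·(-284/21))/(1989/28) = -32671/17901; b = (63·(-284/21) − 4·(-133))/(1989/28) = -8960/1989.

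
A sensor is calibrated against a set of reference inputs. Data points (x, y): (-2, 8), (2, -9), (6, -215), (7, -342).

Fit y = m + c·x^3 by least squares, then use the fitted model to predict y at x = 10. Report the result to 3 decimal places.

With design matrix M, MᵀM = [[4, 559]; [559, 164433]] and Mᵀy = [-558, -163882]ᵀ.
Δ = 4·164433 − 559² = 345251.
m = ((-558)·164433 − 559·(-163882))/345251 = -143576/345251; c = (4·(-163882) − 559·(-558))/345251 = -343606/345251.
At x = 10: ŷ = (-143576/345251)·(1) + (-343606/345251)·(1000) = -343749576/345251.

ŷ = -995.651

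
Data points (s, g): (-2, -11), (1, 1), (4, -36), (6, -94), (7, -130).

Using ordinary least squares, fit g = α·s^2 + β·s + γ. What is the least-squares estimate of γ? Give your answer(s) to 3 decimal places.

γ = 3.527

From the data, Σs^2·s^2 = 3970, Σs^2·s = 616, Σs^2 = 106, Σs·s = 106, Σs = 16, Σ1 = 5.
And Σs^2·g = -10373, Σs·g = -1595, Σg = -270.
So MᵀM·[α, β, γ]ᵀ = Mᵀg: [[3970, 616, 106]; [616, 106, 16]; [106, 16, 5]]·[α, β, γ]ᵀ = [-10373, -1595, -270]ᵀ.
Row-reducing yields α = -6241/2118, β = 3271/2118, γ = 1245/353.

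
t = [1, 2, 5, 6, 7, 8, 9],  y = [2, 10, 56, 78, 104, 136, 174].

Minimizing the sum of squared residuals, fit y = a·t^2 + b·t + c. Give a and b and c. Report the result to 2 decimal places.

Entries of XᵀX: Σt^2·t^2 = 14996, Σt^2·t = 1934, Σt^2 = 260, Σt·t = 260, Σt = 38, Σ1 = 7.
Moment sums: Σt^2·y = 32144, Σt·y = 4152, Σy = 560.
XᵀX·[a, b, c]ᵀ = Xᵀy becomes [[14996, 1934, 260]; [1934, 260, 38]; [260, 38, 7]]·[a, b, c]ᵀ = [32144, 4152, 560]ᵀ.
Row-reducing yields a = 49412/23961, b = 15328/23961, c = -544/7987.

a = 2.06, b = 0.64, c = -0.07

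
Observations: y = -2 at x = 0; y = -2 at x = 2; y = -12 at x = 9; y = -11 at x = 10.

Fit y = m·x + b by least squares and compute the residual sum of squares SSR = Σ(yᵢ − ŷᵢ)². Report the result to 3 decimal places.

Compute the Gram sums: Σx·x = 185, Σx = 21, Σ1 = 4.
Right-hand side: Σx·y = -222, Σy = -27.
So AᵀA·[m, b]ᵀ = Aᵀy: [[185, 21]; [21, 4]]·[m, b]ᵀ = [-222, -27]ᵀ.
Eliminating b: 4·(row 1) − 21·(row 2) gives 299·m = 4·(-222) − 21·(-27) = -321, so m = -321/299.
Then b = ((-27) − 21·(-321/299))/4 = -333/299.
Residuals: -265/299, 29/23, -366/299, 254/299; SSR = 1374/299.

SSR = 4.595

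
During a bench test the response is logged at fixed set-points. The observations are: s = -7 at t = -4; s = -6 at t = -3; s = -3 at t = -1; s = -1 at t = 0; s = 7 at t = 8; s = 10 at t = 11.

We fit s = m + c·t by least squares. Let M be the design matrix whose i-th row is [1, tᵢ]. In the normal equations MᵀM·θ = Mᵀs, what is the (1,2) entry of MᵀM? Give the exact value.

Row 1 ↔ basis 1, column 2 ↔ basis t, so (MᵀM)_{1,2} = Σᵢ t = (1)·(-4) + (1)·(-3) + (1)·(-1) + (1)·(0) + (1)·(8) + (1)·(11) = 11.

11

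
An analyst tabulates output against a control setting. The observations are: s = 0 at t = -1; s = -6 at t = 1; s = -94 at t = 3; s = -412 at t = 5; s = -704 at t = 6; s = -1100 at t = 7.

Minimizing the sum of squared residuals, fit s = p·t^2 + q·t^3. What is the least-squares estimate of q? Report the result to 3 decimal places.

q = -2.972

Compute the Gram sums: Σt^2·t^2 = 4405, Σt^2·t^3 = 27951, Σt^3·t^3 = 180661.
Right-hand side: Σt^2·s = -90396, Σt^3·s = -583408.
Normal equations: [[4405, 27951]; [27951, 180661]]·[p, q]ᵀ = [-90396, -583408]ᵀ.
Determinant 4405·180661 − 27951² = 14553304.
p = ((-90396)·180661 − 27951·(-583408))/14553304 = -6048687/3638326; q = (4405·(-583408) − 27951·(-90396))/14553304 = -10813411/3638326.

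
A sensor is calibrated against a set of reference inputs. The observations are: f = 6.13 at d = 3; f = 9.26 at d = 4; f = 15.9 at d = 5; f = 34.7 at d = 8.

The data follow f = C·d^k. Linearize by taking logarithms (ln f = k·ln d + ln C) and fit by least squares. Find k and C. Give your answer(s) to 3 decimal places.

Linearized form: ln f = k·ln d + ln C. From the 4 transformed points,
AᵀA = [[10.0431, 6.1738]; [6.1738, 4]], rhs = [16.9049, 10.3520]ᵀ  (here Σln d = 6.1738, Σ(ln d)² = 10.0431, Σln f = 10.3520, Σln d·ln f = 16.9049).
Slope k = (n·Σln d·ln f − Σln d·Σln f)/(n·Σ(ln d)² − (Σln d)²) = (4·16.9049 − 6.1738·10.3520)/2.0569 = 1.80320; ln C = (Σln f − k·Σln d)/n = -0.19516, so C = exp(-0.19516) = 0.82270.

k = 1.803, C = 0.823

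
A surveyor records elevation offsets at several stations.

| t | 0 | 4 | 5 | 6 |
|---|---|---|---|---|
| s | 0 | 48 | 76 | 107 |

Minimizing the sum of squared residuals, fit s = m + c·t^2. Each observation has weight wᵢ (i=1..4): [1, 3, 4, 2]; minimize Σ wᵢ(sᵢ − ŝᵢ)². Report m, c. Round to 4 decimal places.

m = 0.5451, c = 2.9843

Entries of XᵀWX: Σwᵢ·1 = 10, Σwᵢ·t^2 = 220, Σwᵢ·t^2·t^2 = 5860.
Moment sums: Σwᵢ·s = 662, Σwᵢ·t^2·s = 17608.
Eliminating c: 5860·(row 1) − 220·(row 2) gives 10200·m = 5860·662 − 220·17608 = 5560, so m = 139/255.
Then c = (17608 − 220·(139/255))/5860 = 761/255.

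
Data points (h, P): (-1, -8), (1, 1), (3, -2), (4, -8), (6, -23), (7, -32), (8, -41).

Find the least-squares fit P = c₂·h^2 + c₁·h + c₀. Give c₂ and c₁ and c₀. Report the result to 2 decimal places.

c₂ = -0.98, c₁ = 2.85, c₀ = -2.87

Sums needed: Σh^2·h^2 = 8132, Σh^2·h = 1162, Σh^2 = 176, Σh·h = 176, Σh = 28, Σ1 = 7.
Moment sums: Σh^2·P = -5173, Σh·P = -719, ΣP = -113.
Normal equations: [[8132, 1162, 176]; [1162, 176, 28]; [176, 28, 7]]·[c₂, c₁, c₀]ᵀ = [-5173, -719, -113]ᵀ.
Solving the 3×3 system (Gaussian elimination) gives c₂ = -31445/32054, c₁ = 91303/32054, c₀ = -46019/16027.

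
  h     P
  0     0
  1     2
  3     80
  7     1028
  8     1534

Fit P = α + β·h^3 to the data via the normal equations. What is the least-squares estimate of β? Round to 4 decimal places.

Entries of MᵀM: Σ1 = 5, Σh^3 = 883, Σh^3·h^3 = 380523.
Moment sums: ΣP = 2644, Σh^3·P = 1140174.
So MᵀM·[α, β]ᵀ = MᵀP: [[5, 883]; [883, 380523]]·[α, β]ᵀ = [2644, 1140174]ᵀ.
Determinant 5·380523 − 883² = 1122926.
α = (2644·380523 − 883·1140174)/1122926 = -335415/561463; β = (5·1140174 − 883·2644)/1122926 = 1683109/561463.

β = 2.9977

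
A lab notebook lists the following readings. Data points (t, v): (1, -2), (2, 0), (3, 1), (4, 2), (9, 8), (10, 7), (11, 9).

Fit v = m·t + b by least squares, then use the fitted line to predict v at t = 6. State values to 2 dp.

Setting ∂/∂m … = 0 gives: 332·m + 40·b = 250;  40·m + 7·b = 25.
det = 332·7 − 40² = 724.
m = (250·7 − 40·25)/724 = 375/362; b = (332·25 − 40·250)/724 = -425/181.
At t = 6: v̂ = (375/362)·(6) + (-425/181)·(1) = 700/181.

v̂ = 3.87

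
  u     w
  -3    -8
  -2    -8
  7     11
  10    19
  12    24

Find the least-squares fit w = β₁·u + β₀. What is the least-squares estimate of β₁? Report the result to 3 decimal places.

β₁ = 2.162

AᵀA·[β₁, β₀]ᵀ = Aᵀw reads: 306·β₁ + 24·β₀ = 595;  24·β₁ + 5·β₀ = 38.
Determinant 306·5 − 24² = 954.
β₁ = (595·5 − 24·38)/954 = 2063/954; β₀ = (306·38 − 24·595)/954 = -442/159.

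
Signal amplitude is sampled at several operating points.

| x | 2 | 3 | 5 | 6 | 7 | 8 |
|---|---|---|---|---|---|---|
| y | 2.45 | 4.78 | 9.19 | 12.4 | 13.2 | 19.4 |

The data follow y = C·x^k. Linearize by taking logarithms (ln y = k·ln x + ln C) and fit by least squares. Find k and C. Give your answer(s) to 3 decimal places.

Taking logs, ln y = k·ln x + ln C, so regress ln y on ln x.
Σln x = 9.2183, Σ(ln x)² = 15.5987, Σln y = 12.7418, Σln x·ln y = 21.6078.
Equations: 15.5987·k + 9.2183·ln C = 21.6078;  9.2183·k + 6·ln C = 12.7418.
Slope k = (n·Σln x·ln y − Σln x·Σln y)/(n·Σ(ln x)² − (Σln x)²) = (6·21.6078 − 9.2183·12.7418)/8.6152 = 1.41481; ln C = (Σln y − k·Σln x)/n = -0.05006, so C = exp(-0.05006) = 0.95117.

k = 1.415, C = 0.951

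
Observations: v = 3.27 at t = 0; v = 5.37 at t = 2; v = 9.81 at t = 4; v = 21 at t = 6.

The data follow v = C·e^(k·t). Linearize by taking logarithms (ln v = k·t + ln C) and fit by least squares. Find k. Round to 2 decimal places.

k = 0.31

Taking logs, ln v = k·t + ln C, so regress ln v on t.
Σt = 12.0000, Σ(t)² = 56.0000, Σln v = 8.1935, Σt·ln v = 30.7624.
Normal system: [[56.0000, 12.0000]; [12.0000, 4]]·[k, ln C]ᵀ = [30.7624, 8.1935]ᵀ.
Δ = 56.0000·4 − (12.0000)² = 80.0000; k = (30.7624·4 − 12.0000·8.1935)/80.0000 = 0.30909, ln C = (56.0000·8.1935 − 12.0000·30.7624)/80.0000 = 1.12112.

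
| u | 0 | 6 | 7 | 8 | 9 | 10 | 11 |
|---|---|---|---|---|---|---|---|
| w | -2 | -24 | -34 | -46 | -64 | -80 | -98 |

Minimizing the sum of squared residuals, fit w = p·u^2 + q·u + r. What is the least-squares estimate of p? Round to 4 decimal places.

The normal system AᵀA·[p, q, r]ᵀ = Aᵀw is [[38995, 4131, 451]; [4131, 451, 51]; [451, 51, 7]]·[p, q, r]ᵀ = [-30516, -3204, -348]ᵀ.
Row-reducing yields p = -2841/2737, q = 423/161, r = -774/391.

p = -1.0380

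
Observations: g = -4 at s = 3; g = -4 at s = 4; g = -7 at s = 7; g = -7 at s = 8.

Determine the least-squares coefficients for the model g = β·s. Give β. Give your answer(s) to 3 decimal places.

β = -0.964

MᵀM·[β]ᵀ = Mᵀg reads: 138·β = -133.
(Σs·s = 138, Σs·g = -133.)
β = (-133)/138 = -0.963768.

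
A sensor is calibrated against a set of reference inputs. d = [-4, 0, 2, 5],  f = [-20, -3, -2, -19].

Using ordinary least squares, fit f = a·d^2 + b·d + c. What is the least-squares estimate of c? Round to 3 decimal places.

Entries of MᵀM: Σd^2·d^2 = 897, Σd^2·d = 69, Σd^2 = 45, Σd·d = 45, Σd = 3, Σ1 = 4.
For Mᵀf: Σd^2·f = -803, Σd·f = -19, Σf = -44.
So MᵀM·[a, b, c]ᵀ = Mᵀf: [[897, 69, 45]; [69, 45, 3]; [45, 3, 4]]·[a, b, c]ᵀ = [-803, -19, -44]ᵀ.
Inverting the 3×3 Gram matrix, [a, b, c]ᵀ = [-9107/10308, 10885/10308, -3183/1718]ᵀ.

c = -1.853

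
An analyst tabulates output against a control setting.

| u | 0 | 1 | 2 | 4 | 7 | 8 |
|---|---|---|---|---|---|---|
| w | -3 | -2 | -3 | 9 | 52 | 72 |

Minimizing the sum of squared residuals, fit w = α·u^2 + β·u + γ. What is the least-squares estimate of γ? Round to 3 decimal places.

γ = -1.981

The normal system MᵀM·[α, β, γ]ᵀ = Mᵀw is [[6770, 928, 134]; [928, 134, 22]; [134, 22, 6]]·[α, β, γ]ᵀ = [7286, 968, 125]ᵀ.
Inverting the 3×3 Gram matrix, [α, β, γ]ᵀ = [5143/3234, -56017/16170, -10677/5390]ᵀ.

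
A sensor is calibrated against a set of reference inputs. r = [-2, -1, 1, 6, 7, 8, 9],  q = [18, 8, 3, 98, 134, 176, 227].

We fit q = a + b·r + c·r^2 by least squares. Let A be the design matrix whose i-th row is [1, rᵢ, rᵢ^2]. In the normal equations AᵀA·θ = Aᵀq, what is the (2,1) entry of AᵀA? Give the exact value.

Row 2 ↔ basis r, column 1 ↔ basis 1, so (AᵀA)_{2,1} = Σᵢ r = (-2)·(1) + (-1)·(1) + (1)·(1) + (6)·(1) + (7)·(1) + (8)·(1) + (9)·(1) = 28.

28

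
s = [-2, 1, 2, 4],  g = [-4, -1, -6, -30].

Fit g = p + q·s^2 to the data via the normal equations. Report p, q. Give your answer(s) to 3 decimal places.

Entries of AᵀA: Σ1 = 4, Σs^2 = 25, Σs^2·s^2 = 289.
For Aᵀg: Σg = -41, Σs^2·g = -521.
So AᵀA·[p, q]ᵀ = Aᵀg: [[4, 25]; [25, 289]]·[p, q]ᵀ = [-41, -521]ᵀ.
Determinant 4·289 − 25² = 531.
p = ((-41)·289 − 25·(-521))/531 = 392/177; q = (4·(-521) − 25·(-41))/531 = -353/177.

p = 2.215, q = -1.994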